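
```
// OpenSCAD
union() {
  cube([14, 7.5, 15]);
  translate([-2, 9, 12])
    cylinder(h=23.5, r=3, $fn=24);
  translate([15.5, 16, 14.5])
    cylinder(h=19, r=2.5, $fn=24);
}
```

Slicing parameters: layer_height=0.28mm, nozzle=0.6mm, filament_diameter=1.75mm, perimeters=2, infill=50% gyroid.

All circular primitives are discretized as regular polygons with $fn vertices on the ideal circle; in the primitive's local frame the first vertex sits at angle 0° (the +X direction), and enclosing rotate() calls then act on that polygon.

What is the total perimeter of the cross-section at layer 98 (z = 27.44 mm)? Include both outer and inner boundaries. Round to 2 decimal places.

At z = 27.44 mm: the cube is absent (z outside [0, 15]); the cylinder at (-2, 9): section is a regular 24-gon, circumradius r=3 (perimeter = 2·24·3.000·sin(180°/24) = 18.80 mm); the cylinder at (15.5, 16): section is a regular 24-gon, circumradius r=2.5 (perimeter = 2·24·2.500·sin(180°/24) = 15.66 mm); Taking the union: the 2 present regions are separate (no shared area or edge), so areas and boundary lengths simply add and each stays a separate island — boundary = 34.46 mm. Overall, the cross-section has 2 separate islands. Total boundary length (outer) = 34.46 mm.

34.46 mm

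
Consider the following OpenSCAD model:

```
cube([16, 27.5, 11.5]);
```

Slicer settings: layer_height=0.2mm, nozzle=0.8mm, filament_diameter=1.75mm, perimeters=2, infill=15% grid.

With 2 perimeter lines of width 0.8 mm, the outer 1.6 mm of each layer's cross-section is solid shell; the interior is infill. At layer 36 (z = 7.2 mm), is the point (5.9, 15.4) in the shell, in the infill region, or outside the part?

At z = 7.2 mm: the cube is present — its section is the full 16×27.5 rectangle. Overall, the cross-section is a single solid region. The nearest boundary edge runs (0.00, 27.50)→(0.00, 0.00); distance from the point to it = 5.90 mm. The point is inside the cross-section and 5.90 mm from the nearest boundary — more than the 1.6 mm shell width (2 × 0.8), so it's in the infill interior.

infill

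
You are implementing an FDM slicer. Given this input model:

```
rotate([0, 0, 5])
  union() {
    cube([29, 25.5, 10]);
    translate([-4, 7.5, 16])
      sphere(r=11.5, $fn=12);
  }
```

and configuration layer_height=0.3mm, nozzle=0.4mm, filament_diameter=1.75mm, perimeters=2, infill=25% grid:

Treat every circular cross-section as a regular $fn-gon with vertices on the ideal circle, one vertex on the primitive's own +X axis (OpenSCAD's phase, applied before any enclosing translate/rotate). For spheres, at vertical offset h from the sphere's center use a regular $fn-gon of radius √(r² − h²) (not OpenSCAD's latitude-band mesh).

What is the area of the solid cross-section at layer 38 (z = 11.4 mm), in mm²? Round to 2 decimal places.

333.27 mm²

At z = 11.4 mm: the cube is not intersected at this z (z outside [0, 10]); the sphere at (-4, 7.5): section is a regular 12-gon, circumradius = √(r²−h²) = √(11.5²−4.6²) = 10.540 (area = (12/2)·10.540²·sin(360°/12) = 333.27 mm²); Taking the union: only the r=11.5 sphere at (-4, 7.5) is present, so the union is just that shape — area = 333.27 mm²; (whole slice rotated 5° about Z — lengths, areas and connectivity unchanged). Overall, the cross-section is a single solid region. Net area = 333.27 mm².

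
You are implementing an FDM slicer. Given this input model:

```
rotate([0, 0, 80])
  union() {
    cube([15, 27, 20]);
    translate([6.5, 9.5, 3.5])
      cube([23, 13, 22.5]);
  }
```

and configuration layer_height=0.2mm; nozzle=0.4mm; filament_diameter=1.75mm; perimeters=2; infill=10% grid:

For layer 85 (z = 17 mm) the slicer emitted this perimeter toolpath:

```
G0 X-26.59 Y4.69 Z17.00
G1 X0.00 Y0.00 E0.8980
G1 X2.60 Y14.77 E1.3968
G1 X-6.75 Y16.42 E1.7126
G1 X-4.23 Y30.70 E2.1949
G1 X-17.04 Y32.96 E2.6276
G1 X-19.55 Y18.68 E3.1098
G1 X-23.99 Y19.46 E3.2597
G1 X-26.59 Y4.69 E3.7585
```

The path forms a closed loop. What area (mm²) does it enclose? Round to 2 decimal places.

593.50 mm²

Apply the shoelace formula to the sequence of (X, Y) vertices; enclosed area = 593.50 mm².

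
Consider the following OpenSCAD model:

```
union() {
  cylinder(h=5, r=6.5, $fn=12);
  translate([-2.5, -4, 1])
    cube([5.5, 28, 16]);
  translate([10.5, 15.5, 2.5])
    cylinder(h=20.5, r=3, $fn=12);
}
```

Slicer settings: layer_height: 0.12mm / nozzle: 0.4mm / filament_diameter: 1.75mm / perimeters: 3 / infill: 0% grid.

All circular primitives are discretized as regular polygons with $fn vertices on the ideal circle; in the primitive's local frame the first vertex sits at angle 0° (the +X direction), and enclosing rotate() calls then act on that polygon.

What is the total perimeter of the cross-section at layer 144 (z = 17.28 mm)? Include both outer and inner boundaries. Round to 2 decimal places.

18.63 mm

At z = 17.28 mm: the cylinder is absent (z outside [0, 5]); the cube at (-2.5, -4) is absent (z outside [1, 17]); the r=3 cylinder at (10.5, 15.5) contributes a regular 12-gon of circumradius 3 (perimeter = 2·12·3.000·sin(180°/12) = 18.63 mm); Combining (union): only the r=3 cylinder at (10.5, 15.5) is present, so the union is just that shape — boundary = 18.63 mm. Overall, the cross-section is a single solid region. Total boundary length (outer) = 18.63 mm.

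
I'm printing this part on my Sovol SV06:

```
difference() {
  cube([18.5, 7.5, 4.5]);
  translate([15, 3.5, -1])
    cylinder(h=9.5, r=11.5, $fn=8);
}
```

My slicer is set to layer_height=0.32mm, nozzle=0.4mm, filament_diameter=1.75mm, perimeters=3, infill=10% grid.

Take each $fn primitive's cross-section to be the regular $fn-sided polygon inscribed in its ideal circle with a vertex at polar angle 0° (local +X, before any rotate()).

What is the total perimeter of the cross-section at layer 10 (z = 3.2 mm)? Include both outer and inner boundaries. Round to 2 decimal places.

At z = 3.2 mm: the cube is present — its section is the full 18.5×7.5 rectangle (perimeter 52.00 mm); the r=11.5 cylinder at (15, 3.5) contributes a regular 8-gon of circumradius 11.5 (perimeter = 2·8·11.500·sin(180°/8) = 70.41 mm); Subtracting the remaining from the first: starting from the 18.5×7.5 cube, the r=11.5 cylinder at (15, 3.5) partially overlaps it — only the 106.65 mm² overlap (of its 374.06 mm²) is removed, clipping the outline — boundary = 25.72 mm. Overall, the cross-section is a single solid region. Total boundary length (outer) = 25.72 mm.

25.72 mm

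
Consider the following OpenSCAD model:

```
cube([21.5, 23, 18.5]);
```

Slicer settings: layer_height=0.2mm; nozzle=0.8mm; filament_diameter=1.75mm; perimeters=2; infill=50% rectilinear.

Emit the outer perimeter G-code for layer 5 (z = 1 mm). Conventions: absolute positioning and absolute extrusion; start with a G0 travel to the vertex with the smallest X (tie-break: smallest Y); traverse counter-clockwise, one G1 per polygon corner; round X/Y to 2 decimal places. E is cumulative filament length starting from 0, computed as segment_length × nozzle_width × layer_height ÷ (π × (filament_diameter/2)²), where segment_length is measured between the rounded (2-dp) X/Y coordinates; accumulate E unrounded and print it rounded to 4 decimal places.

At z = 1 mm: the cube (footprint 21.5×23) is included at this height. The outline is a single polygon with 4 vertices. Extrusion per mm of travel: 0.8 × 0.2 / (π × 0.875²) = 0.066520. Accumulating E over each segment gives final E = 5.9203.

G0 X0.00 Y0.00 Z1.00
G1 X21.50 Y0.00 E1.4302
G1 X21.50 Y23.00 E2.9602
G1 X0.00 Y23.00 E4.3903
G1 X0.00 Y0.00 E5.9203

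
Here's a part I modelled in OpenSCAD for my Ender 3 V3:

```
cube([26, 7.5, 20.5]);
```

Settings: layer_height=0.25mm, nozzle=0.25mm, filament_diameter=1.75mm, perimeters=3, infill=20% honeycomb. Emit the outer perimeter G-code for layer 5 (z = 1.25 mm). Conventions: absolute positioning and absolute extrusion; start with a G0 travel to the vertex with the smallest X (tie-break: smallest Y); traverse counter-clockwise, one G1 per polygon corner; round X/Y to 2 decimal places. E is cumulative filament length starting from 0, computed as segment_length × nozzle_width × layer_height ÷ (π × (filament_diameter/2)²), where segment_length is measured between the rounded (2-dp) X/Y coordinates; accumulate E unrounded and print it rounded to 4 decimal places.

G0 X0.00 Y0.00 Z1.25
G1 X26.00 Y0.00 E0.6756
G1 X26.00 Y7.50 E0.8705
G1 X0.00 Y7.50 E1.5461
G1 X0.00 Y0.00 E1.7410

At z = 1.25 mm: the cube is present — its section is the full 26×7.5 rectangle. The outline is a single polygon with 4 vertices. Extrusion per mm of travel: 0.25 × 0.25 / (π × 0.875²) = 0.025984. Accumulating E over each segment gives final E = 1.7410.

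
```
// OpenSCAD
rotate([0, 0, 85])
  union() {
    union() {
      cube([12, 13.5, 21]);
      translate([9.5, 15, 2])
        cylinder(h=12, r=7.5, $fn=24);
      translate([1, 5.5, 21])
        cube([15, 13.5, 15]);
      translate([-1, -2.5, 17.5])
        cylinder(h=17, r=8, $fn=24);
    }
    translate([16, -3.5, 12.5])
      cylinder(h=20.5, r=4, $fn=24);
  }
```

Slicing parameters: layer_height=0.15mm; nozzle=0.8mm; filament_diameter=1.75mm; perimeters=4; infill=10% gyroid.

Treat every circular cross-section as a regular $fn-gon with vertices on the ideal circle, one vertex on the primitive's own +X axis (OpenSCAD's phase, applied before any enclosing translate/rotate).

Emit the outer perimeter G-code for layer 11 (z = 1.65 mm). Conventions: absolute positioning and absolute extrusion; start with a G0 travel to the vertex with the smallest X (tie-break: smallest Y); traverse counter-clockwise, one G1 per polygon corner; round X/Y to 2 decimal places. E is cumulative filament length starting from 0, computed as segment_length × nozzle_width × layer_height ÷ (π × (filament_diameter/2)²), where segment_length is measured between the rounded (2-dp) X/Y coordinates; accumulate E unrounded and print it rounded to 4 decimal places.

G0 X-13.45 Y1.18 Z1.65
G1 X0.00 Y0.00 E0.6736
G1 X1.05 Y11.95 E1.2721
G1 X-12.40 Y13.13 E1.9457
G1 X-13.45 Y1.18 E2.5442

At z = 1.65 mm: the 12×13.5 cube contributes its full rectangle; the cylinder at (9.5, 15) is not intersected at this z (z outside [2, 14]); the cube at (1, 5.5) is not intersected at this z (z outside [21, 36]); the cylinder at (-1, -2.5) is absent (z outside [17.5, 34.5]); Combining (union): only the 12×13.5 cube is present, so the union is just that shape — 1 connected region; the cylinder at (16, -3.5) does not reach this height (z outside [12.5, 33]); Merging all regions: only that combined region is present, so the union is just that shape — 1 connected region; (rotated 85° about Z; rotation is an isometry so areas/perimeters/island counts are preserved). The outline is a single polygon with 4 vertices. Extrusion per mm of travel: 0.8 × 0.15 / (π × 0.875²) = 0.049890. Accumulating E over each segment gives final E = 2.5442.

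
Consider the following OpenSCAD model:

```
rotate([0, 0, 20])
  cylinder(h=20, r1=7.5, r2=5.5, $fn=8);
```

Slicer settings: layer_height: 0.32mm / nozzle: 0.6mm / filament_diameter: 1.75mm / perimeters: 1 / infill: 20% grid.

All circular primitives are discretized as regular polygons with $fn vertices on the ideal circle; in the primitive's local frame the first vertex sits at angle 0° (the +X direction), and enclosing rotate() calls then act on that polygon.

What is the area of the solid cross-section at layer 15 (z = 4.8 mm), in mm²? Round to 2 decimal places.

At z = 4.8 mm: the cone contributes a regular 8-gon of circumradius 7.020 (interpolated between r1=7.5 and r2=5.5 at t=0.240) (area = (8/2)·7.020²·sin(360°/8) = 139.39 mm²); (whole slice rotated 20° about Z — lengths, areas and connectivity unchanged). Overall, the cross-section is a single solid region. Net area = 139.39 mm².

139.39 mm²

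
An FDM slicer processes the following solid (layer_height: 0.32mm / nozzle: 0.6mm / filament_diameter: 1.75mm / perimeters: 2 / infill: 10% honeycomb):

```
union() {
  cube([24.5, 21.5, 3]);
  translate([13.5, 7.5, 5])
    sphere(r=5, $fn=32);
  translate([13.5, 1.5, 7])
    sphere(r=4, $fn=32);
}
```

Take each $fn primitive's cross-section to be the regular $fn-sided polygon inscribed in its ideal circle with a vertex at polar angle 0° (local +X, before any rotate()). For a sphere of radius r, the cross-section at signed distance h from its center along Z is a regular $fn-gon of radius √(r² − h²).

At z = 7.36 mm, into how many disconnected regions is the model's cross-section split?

At z = 7.36 mm: the cube does not reach this height (z outside [0, 3]); the r=5 sphere at (13.5, 7.5) slices to a regular 32-gon of circumradius 4.408 (√(r²−h²) with h=2.36 from center); the sphere at (13.5, 1.5): section is a regular 32-gon, circumradius = √(r²−h²) = √(4²−0.36²) = 3.984; Merging all regions: the regions partially overlap (shared area 9.47 mm²), so overlapping operands fuse into one piece — 1 connected region. The result has 1 disconnected region.

1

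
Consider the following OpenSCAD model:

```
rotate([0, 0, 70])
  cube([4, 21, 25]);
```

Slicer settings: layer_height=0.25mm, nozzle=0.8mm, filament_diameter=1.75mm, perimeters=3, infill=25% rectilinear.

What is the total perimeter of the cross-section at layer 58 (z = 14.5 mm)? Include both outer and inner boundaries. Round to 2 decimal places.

At z = 14.5 mm: the 4×21 cube contributes its full rectangle (perimeter 50.00 mm); (whole slice rotated 70° about Z — lengths, areas and connectivity unchanged). Overall, the cross-section is a single solid region. Total boundary length (outer) = 50.00 mm.

50.00 mm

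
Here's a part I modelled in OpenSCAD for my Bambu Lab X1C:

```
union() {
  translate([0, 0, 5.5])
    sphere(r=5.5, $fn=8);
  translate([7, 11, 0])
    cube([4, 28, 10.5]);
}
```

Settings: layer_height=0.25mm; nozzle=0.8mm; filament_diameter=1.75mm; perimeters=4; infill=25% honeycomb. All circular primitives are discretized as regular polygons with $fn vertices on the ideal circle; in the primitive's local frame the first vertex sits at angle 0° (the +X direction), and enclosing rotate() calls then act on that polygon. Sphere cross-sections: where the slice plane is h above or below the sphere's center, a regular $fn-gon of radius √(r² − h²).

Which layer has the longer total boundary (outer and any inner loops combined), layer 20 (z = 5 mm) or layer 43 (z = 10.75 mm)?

layer 20 (z = 5 mm)

Layer 20 (z = 5): the r=5.5 sphere slices to a regular 8-gon of circumradius 5.477 (√(r²−h²) with h=0.5 from center) (perimeter = 2·8·5.477·sin(180°/8) = 33.54 mm); the cube at (7, 11) (footprint 4×28) is included at this height (perimeter 64.00 mm); Taking the union: the 2 present regions are separate (no shared area or edge), so areas and boundary lengths simply add and each stays a separate island — boundary = 97.54 mm. So its perimeter = 97.54 mm. Layer 43 (z = 10.75): the r=5.5 sphere contributes a regular 8-gon of circumradius √(5.5²−5.25²) = 1.639 (perimeter = 2·8·1.639·sin(180°/8) = 10.04 mm); the cube at (7, 11) does not reach this height (z outside [0, 10.5]); Taking the union: only the r=5.5 sphere is present, so the union is just that shape — boundary = 10.04 mm. So its perimeter = 10.04 mm. Layer 20 is larger (97.54 vs 10.04 mm).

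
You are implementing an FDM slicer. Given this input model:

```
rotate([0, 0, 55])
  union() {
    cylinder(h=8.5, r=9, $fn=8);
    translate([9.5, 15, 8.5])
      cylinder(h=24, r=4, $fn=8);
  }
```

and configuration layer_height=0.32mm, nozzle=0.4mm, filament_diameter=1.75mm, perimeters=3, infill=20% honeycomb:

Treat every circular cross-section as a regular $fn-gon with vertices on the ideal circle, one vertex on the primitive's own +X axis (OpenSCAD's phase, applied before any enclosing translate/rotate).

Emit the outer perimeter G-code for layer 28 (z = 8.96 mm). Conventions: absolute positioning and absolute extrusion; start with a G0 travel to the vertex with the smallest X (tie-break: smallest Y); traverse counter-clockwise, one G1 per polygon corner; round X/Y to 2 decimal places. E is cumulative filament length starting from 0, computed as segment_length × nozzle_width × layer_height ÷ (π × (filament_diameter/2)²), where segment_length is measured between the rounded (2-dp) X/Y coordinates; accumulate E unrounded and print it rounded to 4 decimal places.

At z = 8.96 mm: the cylinder does not reach this height (z outside [0, 8.5]); the r=4 cylinder at (9.5, 15) contributes a regular 8-gon of circumradius 4; Merging all regions: only the r=4 cylinder at (9.5, 15) is present, so the union is just that shape — 1 connected region; (rotated 55° about Z; rotation is an isometry so areas/perimeters/island counts are preserved). The outline is a single polygon with 8 vertices. Extrusion per mm of travel: 0.4 × 0.32 / (π × 0.875²) = 0.053216. Accumulating E over each segment gives final E = 1.3029.

G0 X-10.78 Y15.69 Z8.96
G1 X-9.13 Y13.11 E0.1630
G1 X-6.14 Y12.45 E0.3259
G1 X-3.56 Y14.09 E0.4886
G1 X-2.90 Y17.08 E0.6516
G1 X-4.54 Y19.66 E0.8142
G1 X-7.53 Y20.32 E0.9772
G1 X-10.11 Y18.68 E1.1399
G1 X-10.78 Y15.69 E1.3029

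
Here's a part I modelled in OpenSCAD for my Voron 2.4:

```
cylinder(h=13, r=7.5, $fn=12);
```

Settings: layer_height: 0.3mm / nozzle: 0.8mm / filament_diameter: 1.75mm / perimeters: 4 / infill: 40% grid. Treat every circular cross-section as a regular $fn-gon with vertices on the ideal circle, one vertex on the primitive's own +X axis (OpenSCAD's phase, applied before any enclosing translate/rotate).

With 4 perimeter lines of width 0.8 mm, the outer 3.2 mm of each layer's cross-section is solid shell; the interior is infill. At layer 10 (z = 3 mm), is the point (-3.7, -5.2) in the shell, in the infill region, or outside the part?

shell

At z = 3 mm: the r=7.5 cylinder gives a regular 12-gon of circumradius 7.5 (constant along its height). Overall, the cross-section is a single solid region. The nearest boundary edge runs (-6.50, -3.75)→(-3.75, -6.50); distance from the point to it = 0.95 mm. The point is inside the cross-section, 0.95 mm from the nearest boundary — within the 3.2 mm shell band (4 × 0.8).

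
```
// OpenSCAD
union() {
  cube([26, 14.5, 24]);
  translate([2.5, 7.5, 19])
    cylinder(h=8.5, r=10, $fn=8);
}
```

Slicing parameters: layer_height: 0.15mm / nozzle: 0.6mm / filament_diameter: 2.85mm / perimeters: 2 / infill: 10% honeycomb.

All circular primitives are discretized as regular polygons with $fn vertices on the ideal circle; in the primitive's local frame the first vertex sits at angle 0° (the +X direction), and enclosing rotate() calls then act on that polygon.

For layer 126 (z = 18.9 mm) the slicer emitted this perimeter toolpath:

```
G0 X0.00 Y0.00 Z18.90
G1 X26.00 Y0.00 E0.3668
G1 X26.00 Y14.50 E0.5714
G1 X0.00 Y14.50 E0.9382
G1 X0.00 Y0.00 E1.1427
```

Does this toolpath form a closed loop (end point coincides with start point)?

yes

Start point (G0): (0.00, 0.00). End point (last G1): the path returns to the start — closed.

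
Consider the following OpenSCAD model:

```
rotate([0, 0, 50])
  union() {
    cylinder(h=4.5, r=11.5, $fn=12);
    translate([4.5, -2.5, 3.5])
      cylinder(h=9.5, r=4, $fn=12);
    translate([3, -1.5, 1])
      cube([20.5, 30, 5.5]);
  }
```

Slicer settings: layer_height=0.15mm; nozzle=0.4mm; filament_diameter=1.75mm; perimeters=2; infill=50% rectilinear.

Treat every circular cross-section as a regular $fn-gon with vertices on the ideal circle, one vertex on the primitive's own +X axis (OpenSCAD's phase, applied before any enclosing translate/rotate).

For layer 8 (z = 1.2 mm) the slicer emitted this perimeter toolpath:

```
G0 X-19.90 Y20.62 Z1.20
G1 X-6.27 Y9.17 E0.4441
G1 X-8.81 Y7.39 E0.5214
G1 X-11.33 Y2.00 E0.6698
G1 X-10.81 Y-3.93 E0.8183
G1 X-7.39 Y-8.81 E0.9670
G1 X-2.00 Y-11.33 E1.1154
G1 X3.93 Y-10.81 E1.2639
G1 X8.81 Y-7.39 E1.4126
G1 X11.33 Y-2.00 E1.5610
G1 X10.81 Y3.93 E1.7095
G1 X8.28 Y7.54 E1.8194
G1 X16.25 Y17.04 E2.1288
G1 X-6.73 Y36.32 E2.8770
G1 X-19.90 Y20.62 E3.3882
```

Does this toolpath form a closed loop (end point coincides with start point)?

Start point (G0): (-19.90, 20.62). End point (last G1): the path returns to the start — closed.

yes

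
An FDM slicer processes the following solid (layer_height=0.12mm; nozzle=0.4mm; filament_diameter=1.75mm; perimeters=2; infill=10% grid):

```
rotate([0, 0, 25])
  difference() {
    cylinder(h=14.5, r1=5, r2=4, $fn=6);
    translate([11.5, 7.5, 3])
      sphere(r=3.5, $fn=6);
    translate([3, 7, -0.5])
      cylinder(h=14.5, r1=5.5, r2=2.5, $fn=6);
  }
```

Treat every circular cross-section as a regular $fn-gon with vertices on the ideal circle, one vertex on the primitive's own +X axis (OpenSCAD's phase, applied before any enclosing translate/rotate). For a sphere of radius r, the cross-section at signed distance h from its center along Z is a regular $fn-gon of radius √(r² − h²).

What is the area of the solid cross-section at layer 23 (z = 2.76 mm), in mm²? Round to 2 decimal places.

At z = 2.76 mm: the cone (r1=5→r2=4) has section circumradius 4.810 here — a regular 6-gon (area = (6/2)·4.810²·sin(360°/6) = 60.10 mm²); the sphere at (11.5, 7.5): section is a regular 6-gon, circumradius = √(r²−h²) = √(3.5²−0.24²) = 3.492 (area = (6/2)·3.492²·sin(360°/6) = 31.68 mm²); the cone at (3, 7) contributes a regular 6-gon of circumradius 4.826 (interpolated between r1=5.5 and r2=2.5 at t=0.225) (area = (6/2)·4.826²·sin(360°/6) = 60.50 mm²); After the difference (first − rest): starting from the cone (60.10 mm²), the r=3.5 sphere at (11.5, 7.5) misses the remaining region (no effect); the cone at (3, 7) partially overlaps it — only the 3.49 mm² overlap (of its 60.50 mm²) is removed, clipping the outline — area = 56.61 mm²; (rotated 25° about Z; rotation is an isometry so areas/perimeters/island counts are preserved). Overall, the cross-section is a single solid region. Net area = 56.61 mm².

56.61 mm²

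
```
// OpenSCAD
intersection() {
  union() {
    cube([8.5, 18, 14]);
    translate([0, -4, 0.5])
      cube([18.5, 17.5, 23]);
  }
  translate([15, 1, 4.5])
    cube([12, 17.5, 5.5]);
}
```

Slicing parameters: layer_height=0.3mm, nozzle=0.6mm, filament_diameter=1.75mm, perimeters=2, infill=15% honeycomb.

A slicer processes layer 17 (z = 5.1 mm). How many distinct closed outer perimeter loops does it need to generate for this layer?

1

At z = 5.1 mm: the cube (footprint 8.5×18) is included at this height; the cube at (0, -4) (footprint 18.5×17.5) is included at this height; Merging all regions: the regions partially overlap (shared area 114.75 mm²), so overlapping operands fuse into one piece — 1 connected region; the cube at (15, 1) (footprint 12×17.5) is included at this height; Taking the intersection: the 12×17.5 cube at (15, 1) partially overlaps the result so far; clipping to the common part keeps 43.75 mm² — 1 connected region. The result has 1 disconnected region.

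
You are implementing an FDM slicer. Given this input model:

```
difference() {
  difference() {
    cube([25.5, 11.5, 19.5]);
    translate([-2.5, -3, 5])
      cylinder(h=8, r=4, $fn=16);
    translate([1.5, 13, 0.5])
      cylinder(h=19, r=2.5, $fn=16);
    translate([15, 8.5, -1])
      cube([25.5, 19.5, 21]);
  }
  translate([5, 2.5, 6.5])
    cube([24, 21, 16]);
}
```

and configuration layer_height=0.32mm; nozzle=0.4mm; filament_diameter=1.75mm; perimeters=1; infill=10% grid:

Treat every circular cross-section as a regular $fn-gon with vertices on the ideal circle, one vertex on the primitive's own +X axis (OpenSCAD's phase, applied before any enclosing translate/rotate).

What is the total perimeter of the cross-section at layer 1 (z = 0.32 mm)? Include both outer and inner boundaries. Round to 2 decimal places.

74.00 mm

At z = 0.32 mm: the 25.5×11.5 cube contributes its full rectangle (perimeter 74.00 mm); the cylinder at (-2.5, -3) is not intersected at this z (z outside [5, 13]); the cylinder at (1.5, 13) is absent (z outside [0.5, 19.5]); the cube at (15, 8.5) is present — its section is the full 25.5×19.5 rectangle (perimeter 90.00 mm); After the difference (first − rest): starting from the 25.5×11.5 cube, the 25.5×19.5 cube at (15, 8.5) partially overlaps it — only the 31.50 mm² overlap (of its 497.25 mm²) is removed, clipping the outline — boundary = 74.00 mm; the cube at (5, 2.5) is absent (z outside [6.5, 22.5]); Subtracting the remaining from the first: none of the subtracted shapes is present at this height, so the result so far is unchanged — boundary = 74.00 mm. Overall, the cross-section is a single solid region. Total boundary length (outer) = 74.00 mm.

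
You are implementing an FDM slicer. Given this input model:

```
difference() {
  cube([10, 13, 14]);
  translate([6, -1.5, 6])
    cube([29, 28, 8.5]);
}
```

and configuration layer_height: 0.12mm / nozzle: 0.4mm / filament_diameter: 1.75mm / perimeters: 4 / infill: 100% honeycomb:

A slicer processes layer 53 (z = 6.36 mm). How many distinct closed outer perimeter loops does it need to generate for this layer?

1

At z = 6.36 mm: the cube is present — its section is the full 10×13 rectangle; the 29×28 cube at (6, -1.5) contributes its full rectangle; After the difference (first − rest): starting from the 10×13 cube, the 29×28 cube at (6, -1.5) partially overlaps it — only the 52.00 mm² overlap (of its 812.00 mm²) is removed, clipping the outline — 1 connected region. The result has 1 disconnected region.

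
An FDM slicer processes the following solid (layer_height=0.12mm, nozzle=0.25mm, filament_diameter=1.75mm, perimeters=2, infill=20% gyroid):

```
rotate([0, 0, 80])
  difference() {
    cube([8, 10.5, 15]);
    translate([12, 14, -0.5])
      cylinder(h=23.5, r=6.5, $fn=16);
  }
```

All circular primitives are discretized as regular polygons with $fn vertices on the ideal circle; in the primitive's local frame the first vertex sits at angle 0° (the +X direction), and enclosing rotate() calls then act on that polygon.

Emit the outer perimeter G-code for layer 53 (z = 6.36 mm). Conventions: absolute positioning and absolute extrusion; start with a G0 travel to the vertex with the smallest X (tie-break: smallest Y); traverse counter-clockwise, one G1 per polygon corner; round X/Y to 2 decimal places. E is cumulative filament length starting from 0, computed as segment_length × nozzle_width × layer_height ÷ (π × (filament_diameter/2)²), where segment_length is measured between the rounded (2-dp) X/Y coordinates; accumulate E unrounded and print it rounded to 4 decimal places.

At z = 6.36 mm: the 8×10.5 cube contributes its full rectangle; the r=6.5 cylinder at (12, 14) gives a regular 16-gon of circumradius 6.5 (constant along its height); Taking the first minus the rest: starting from the 8×10.5 cube, the r=6.5 cylinder at (12, 14) partially overlaps it — only the 1.17 mm² overlap (of its 129.35 mm²) is removed, clipping the outline — 1 connected region; (rotated 80° about Z; rotation is an isometry so areas/perimeters/island counts are preserved). The outline is a single polygon with 6 vertices. Extrusion per mm of travel: 0.25 × 0.12 / (π × 0.875²) = 0.012473. Accumulating E over each segment gives final E = 0.4517.

G0 X-10.34 Y1.82 Z6.36
G1 X0.00 Y0.00 E0.1309
G1 X1.39 Y7.88 E0.2307
G1 X-7.48 Y9.44 E0.3431
G1 X-7.98 Y8.92 E0.3521
G1 X-9.18 Y8.39 E0.3684
G1 X-10.34 Y1.82 E0.4517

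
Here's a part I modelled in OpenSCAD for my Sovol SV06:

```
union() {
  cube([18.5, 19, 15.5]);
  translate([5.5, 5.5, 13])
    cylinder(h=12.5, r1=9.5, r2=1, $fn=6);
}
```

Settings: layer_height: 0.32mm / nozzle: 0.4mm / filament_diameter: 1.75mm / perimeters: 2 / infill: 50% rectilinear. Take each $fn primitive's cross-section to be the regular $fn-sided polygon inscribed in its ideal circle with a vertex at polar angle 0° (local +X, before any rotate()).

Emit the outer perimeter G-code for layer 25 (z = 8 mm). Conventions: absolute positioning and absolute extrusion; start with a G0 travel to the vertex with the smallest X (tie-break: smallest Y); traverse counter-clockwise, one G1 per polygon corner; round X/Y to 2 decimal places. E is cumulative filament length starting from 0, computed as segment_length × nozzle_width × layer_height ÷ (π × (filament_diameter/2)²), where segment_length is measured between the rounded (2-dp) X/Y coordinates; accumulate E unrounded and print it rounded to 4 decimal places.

G0 X0.00 Y0.00 Z8.00
G1 X18.50 Y0.00 E0.9845
G1 X18.50 Y19.00 E1.9956
G1 X0.00 Y19.00 E2.9801
G1 X0.00 Y0.00 E3.9912

At z = 8 mm: the 18.5×19 cube contributes its full rectangle; the cone at (5.5, 5.5) is absent (z outside [13, 25.5]); Taking the union: only the 18.5×19 cube is present, so the union is just that shape — 1 connected region. The outline is a single polygon with 4 vertices. Extrusion per mm of travel: 0.4 × 0.32 / (π × 0.875²) = 0.053216. Accumulating E over each segment gives final E = 3.9912.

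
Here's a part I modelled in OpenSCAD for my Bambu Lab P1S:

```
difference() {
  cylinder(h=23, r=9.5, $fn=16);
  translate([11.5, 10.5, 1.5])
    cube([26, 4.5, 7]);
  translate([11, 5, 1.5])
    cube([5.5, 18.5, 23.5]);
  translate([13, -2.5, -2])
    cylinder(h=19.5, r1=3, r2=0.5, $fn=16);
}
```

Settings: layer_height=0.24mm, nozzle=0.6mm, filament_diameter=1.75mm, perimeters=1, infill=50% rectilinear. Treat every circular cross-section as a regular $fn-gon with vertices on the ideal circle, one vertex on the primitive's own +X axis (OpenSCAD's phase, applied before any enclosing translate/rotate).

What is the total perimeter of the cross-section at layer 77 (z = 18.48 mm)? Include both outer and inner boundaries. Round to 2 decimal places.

59.31 mm

At z = 18.48 mm: the r=9.5 cylinder gives a regular 16-gon of circumradius 9.5 (constant along its height) (perimeter = 2·16·9.500·sin(180°/16) = 59.31 mm); the cube at (11.5, 10.5) is absent (z outside [1.5, 8.5]); the cube at (11, 5) (footprint 5.5×18.5) is included at this height (perimeter 48.00 mm); the cone at (13, -2.5) does not reach this height (z outside [-2, 17.5]); Taking the first minus the rest: starting from the r=9.5 cylinder, the 5.5×18.5 cube at (11, 5) misses the remaining region (no effect) — boundary = 59.31 mm. Overall, the cross-section is a single solid region. Total boundary length (outer) = 59.31 mm.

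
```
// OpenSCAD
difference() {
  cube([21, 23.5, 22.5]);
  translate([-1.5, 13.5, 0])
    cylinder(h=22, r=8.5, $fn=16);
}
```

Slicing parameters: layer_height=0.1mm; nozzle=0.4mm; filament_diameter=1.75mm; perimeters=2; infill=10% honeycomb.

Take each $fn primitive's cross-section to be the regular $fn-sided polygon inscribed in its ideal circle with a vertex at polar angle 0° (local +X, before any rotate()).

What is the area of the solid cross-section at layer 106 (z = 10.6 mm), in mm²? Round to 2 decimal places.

407.96 mm²

At z = 10.6 mm: the 21×23.5 cube contributes its full rectangle (area 493.50 mm²); the r=8.5 cylinder at (-1.5, 13.5) gives a regular 16-gon of circumradius 8.5 (constant along its height) (area = (16/2)·8.500²·sin(360°/16) = 221.19 mm²); After the difference (first − rest): starting from the 21×23.5 cube (493.50 mm²), the r=8.5 cylinder at (-1.5, 13.5) partially overlaps it — only the 85.54 mm² overlap (of its 221.19 mm²) is removed, clipping the outline — area = 407.96 mm². Overall, the cross-section is a single solid region. Net area = 407.96 mm².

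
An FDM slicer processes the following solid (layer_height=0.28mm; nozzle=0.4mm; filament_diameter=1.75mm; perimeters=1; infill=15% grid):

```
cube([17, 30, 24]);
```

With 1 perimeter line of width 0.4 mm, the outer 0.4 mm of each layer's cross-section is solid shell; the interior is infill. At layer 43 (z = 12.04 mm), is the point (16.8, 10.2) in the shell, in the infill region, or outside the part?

At z = 12.04 mm: the 17×30 cube contributes its full rectangle. Overall, the cross-section is a single solid region. The nearest boundary edge runs (17.00, 0.00)→(17.00, 30.00); distance from the point to it = 0.20 mm. The point is inside the cross-section, 0.20 mm from the nearest boundary — within the 0.4 mm shell band (1 × 0.4).

shell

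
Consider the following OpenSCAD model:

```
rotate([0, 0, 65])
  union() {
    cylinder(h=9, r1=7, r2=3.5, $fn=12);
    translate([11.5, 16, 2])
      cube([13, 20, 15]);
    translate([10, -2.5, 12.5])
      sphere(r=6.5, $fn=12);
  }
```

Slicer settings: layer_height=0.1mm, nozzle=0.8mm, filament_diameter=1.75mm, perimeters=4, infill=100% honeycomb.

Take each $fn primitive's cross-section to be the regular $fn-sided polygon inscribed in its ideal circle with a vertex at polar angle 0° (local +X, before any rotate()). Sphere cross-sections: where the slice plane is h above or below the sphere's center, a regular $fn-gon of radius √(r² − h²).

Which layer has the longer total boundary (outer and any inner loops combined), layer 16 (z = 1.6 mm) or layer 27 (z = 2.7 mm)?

layer 27 (z = 2.7 mm)

Layer 16 (z = 1.6): the cone: at t=0.178 of its height the radius interpolates to r₁+(r₂−r₁)t = 6.378, giving a regular 12-gon of that circumradius (perimeter = 2·12·6.378·sin(180°/12) = 39.62 mm); the cube at (11.5, 16) is absent (z outside [2, 17]); the sphere at (10, -2.5) does not reach this height (|z−center|=10.900 > r=6.5); Taking the union: only the cone is present, so the union is just that shape — boundary = 39.62 mm; (whole slice rotated 65° about Z — lengths, areas and connectivity unchanged). So its perimeter = 39.62 mm. Layer 27 (z = 2.7): the cone: at t=0.300 of its height the radius interpolates to r₁+(r₂−r₁)t = 5.950, giving a regular 12-gon of that circumradius (perimeter = 2·12·5.950·sin(180°/12) = 36.96 mm); the cube at (11.5, 16) (footprint 13×20) is included at this height (perimeter 66.00 mm); the sphere at (10, -2.5) is not intersected at this z (|z−center|=9.800 > r=6.5); Taking the union: the 2 present regions are separate (no shared area or edge), so areas and boundary lengths simply add and each stays a separate island — boundary = 102.96 mm; (rotated 65° about Z; rotation is an isometry so areas/perimeters/island counts are preserved). So its perimeter = 102.96 mm. Layer 27 is larger (102.96 vs 39.62 mm).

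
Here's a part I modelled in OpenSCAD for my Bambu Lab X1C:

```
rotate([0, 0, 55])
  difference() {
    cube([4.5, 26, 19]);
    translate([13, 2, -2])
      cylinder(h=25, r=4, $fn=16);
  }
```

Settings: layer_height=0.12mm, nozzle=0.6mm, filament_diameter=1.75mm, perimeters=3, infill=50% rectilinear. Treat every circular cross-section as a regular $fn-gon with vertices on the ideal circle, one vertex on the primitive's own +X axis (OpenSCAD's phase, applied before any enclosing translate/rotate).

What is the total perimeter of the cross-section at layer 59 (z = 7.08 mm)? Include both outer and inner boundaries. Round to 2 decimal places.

61.00 mm

At z = 7.08 mm: the cube (footprint 4.5×26) is included at this height (perimeter 61.00 mm); the cylinder at (13, 2): section is a regular 16-gon, circumradius r=4 (perimeter = 2·16·4.000·sin(180°/16) = 24.97 mm); Taking the first minus the rest: starting from the 4.5×26 cube, the r=4 cylinder at (13, 2) misses the remaining region (no effect) — boundary = 61.00 mm; (whole slice rotated 55° about Z — lengths, areas and connectivity unchanged). Overall, the cross-section is a single solid region. Total boundary length (outer) = 61.00 mm.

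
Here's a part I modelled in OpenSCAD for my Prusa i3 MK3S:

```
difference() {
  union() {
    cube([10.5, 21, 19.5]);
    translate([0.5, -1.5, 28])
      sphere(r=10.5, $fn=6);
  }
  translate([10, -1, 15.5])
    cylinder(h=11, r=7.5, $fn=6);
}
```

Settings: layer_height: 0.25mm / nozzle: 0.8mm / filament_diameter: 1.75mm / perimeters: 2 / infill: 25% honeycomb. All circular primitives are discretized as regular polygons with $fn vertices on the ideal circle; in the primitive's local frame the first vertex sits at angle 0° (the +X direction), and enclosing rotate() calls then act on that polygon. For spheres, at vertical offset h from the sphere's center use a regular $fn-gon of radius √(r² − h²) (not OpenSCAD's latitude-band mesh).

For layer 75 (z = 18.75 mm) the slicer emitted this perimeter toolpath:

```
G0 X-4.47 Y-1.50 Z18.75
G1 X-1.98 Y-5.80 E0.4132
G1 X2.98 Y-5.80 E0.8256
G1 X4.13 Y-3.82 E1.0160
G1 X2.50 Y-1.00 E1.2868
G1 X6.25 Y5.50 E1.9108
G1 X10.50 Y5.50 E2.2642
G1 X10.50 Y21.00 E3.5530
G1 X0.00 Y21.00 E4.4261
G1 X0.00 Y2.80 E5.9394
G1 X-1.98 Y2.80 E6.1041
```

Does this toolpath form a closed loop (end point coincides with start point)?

no

Start point (G0): (-4.47, -1.50). End point (last G1): the path does not return to the start — open.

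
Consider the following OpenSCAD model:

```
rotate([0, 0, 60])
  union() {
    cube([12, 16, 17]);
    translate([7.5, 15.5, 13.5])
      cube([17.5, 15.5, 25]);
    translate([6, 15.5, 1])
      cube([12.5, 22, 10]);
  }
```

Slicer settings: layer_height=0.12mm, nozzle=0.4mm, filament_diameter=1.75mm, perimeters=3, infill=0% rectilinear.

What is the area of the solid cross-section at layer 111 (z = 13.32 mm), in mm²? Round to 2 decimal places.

At z = 13.32 mm: the cube (footprint 12×16) is included at this height (area 192.00 mm²); the cube at (7.5, 15.5) is absent (z outside [13.5, 38.5]); the cube at (6, 15.5) does not reach this height (z outside [1, 11]); Merging all regions: only the 12×16 cube is present, so the union is just that shape — area = 192.00 mm²; (whole slice rotated 60° about Z — lengths, areas and connectivity unchanged). Overall, the cross-section is a single solid region. Net area = 192.00 mm².

192.00 mm²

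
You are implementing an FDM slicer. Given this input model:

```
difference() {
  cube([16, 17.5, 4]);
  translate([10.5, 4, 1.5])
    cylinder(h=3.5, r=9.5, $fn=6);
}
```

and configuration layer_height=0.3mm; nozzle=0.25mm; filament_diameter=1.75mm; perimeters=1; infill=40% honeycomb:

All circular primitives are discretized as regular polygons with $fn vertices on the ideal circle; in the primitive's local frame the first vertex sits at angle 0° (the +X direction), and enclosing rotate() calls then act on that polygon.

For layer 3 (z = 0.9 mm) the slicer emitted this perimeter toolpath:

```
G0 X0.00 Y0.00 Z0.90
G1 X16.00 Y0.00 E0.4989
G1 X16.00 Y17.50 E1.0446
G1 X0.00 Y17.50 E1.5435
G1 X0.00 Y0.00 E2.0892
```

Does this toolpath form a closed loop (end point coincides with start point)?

Start point (G0): (0.00, 0.00). End point (last G1): the path returns to the start — closed.

yes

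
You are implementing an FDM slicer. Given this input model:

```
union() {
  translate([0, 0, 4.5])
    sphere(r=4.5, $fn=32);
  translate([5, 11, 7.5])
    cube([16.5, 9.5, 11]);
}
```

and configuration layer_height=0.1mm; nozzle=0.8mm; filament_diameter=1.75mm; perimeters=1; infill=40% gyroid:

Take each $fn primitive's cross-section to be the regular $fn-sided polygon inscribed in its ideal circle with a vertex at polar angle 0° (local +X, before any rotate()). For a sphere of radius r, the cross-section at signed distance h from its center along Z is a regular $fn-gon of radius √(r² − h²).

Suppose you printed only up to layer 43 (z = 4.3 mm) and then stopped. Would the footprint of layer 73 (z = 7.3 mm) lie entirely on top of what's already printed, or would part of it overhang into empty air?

entirely on top

Compare the two slices. At z = 4.3: the r=4.5 sphere contributes a regular 32-gon of circumradius √(4.5²−0.2²) = 4.496 (area = (32/2)·4.496²·sin(360°/32) = 63.08 mm²); the cube at (5, 11) is not intersected at this z (z outside [7.5, 18.5]); Combining (union): only the r=4.5 sphere is present, so the union is just that shape — area = 63.08 mm². At z = 7.3: the r=4.5 sphere slices to a regular 32-gon of circumradius 3.523 (√(r²−h²) with h=2.8 from center) (area = (32/2)·3.523²·sin(360°/32) = 38.74 mm²); the cube at (5, 11) is absent (z outside [7.5, 18.5]); Merging all regions: only the r=4.5 sphere is present, so the union is just that shape — area = 38.74 mm². Checking containment: the cross-section at z = 7.3 is a subset of the cross-section at z = 4.3.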